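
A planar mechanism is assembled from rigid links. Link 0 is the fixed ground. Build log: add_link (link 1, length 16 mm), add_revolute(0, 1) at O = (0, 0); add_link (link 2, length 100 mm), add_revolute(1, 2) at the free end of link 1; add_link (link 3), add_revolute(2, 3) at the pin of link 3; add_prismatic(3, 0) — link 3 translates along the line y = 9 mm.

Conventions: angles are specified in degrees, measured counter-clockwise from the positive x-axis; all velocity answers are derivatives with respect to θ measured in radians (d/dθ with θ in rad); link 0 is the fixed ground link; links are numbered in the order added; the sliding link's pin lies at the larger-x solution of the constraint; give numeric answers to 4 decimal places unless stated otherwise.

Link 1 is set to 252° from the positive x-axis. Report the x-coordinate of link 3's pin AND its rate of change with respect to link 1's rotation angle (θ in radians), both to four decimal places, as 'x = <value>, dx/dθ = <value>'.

geometry: r = 16 mm, L = 100 mm, e = 9 mm
crank pin P = (r cos θ, r sin θ) = (-4.944272, -15.216904)
h = r sin θ − e = -15.216904 − 9 = -24.216904
x = r cos θ + √(L² − h²) = -4.944272 + 97.023407 = 92.079135
dx/dθ = −r sin θ − h·r cos θ/√(L² − h²) (θ in radians; h = -24.216904) = 13.982821

x = 92.0791, dx/dθ = 13.9828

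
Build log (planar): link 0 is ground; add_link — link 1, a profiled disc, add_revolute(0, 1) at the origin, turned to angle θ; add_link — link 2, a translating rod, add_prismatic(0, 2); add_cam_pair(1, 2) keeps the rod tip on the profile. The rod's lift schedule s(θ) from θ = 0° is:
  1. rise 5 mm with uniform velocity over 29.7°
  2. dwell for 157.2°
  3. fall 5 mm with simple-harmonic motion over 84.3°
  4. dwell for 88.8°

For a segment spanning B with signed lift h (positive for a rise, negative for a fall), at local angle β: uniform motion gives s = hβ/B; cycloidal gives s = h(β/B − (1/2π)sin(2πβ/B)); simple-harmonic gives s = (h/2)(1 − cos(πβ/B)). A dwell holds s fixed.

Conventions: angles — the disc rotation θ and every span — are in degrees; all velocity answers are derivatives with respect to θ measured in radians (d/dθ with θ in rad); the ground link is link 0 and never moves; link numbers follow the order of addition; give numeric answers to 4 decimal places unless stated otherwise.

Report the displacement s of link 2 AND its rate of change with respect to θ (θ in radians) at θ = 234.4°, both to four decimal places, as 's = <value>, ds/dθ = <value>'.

seg 1 [0°–29.7°] uniform, h=5: full span → s += 5 → s = 5.0000
seg 2 [29.7°–186.9°] dwell: s stays 5.0000
seg 3 [186.9°–271.2°] simple-harmonic, h=-5: θ=234.4° here. β=47.5, B=84.3. -5/2·(1 − cos(π·0.5635)) = -2.9951 → s = 2.0049
velocity in seg [186.9°–271.2°] (simple-harmonic), θ in radians: β = 47.5° = 0.8290 rad, B = 84.3° = 1.4713 rad; ds/dθ = (πh/(2B)) sin(πβ/B) = (π·(-5)/(2·1.4713)) sin(π·0.5635) = -5.232331 mm/rad

s = 2.0049, ds/dθ = -5.2323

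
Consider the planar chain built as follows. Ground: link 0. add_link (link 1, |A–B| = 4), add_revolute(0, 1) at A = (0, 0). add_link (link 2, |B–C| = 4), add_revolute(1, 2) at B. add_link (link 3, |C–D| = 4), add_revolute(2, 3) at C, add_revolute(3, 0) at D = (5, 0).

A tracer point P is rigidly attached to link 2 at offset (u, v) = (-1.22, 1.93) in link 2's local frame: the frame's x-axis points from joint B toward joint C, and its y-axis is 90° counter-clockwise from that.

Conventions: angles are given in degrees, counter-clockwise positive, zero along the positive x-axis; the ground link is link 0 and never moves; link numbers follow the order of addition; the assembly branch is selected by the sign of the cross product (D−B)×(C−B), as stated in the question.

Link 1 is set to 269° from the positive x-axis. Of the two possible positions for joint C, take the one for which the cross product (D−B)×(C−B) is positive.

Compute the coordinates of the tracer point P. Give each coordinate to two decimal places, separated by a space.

A=(0,0), D=(5.00,0)
B = A + 4.00·(cos269°, sin269°) = (-0.0698, -3.9994)
|BD| = 6.4574
circle(B,4.00) ∩ circle(D,4.00): a=3.2287, h=2.3612
  candidates: C₊=(1.0027,-0.1458) cross=15.248; C₋=(3.9275,-3.8535) cross=-15.248
  branch + wants cross > 0 → take C=(1.0027,-0.1458) (cross=15.248)
ex = (C−B)/|BC| = (0.2681,0.9634); ey = (-0.9634,0.2681)
P = B + -1.22·ex + 1.93·ey = (-2.2562,-4.6573)

-2.26 -4.66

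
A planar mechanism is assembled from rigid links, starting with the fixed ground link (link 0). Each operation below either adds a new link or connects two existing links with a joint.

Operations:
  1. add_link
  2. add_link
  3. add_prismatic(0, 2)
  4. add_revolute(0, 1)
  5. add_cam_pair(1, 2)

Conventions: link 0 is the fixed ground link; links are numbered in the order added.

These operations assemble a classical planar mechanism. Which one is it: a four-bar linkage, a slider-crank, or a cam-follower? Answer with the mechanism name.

links: 3 (incl. ground); joints: 1 revolute, 1 prismatic, 1 higher (cam) pair, forming one closed loop
3 links, revolute + prismatic + higher pair in one loop → cam-follower

cam-follower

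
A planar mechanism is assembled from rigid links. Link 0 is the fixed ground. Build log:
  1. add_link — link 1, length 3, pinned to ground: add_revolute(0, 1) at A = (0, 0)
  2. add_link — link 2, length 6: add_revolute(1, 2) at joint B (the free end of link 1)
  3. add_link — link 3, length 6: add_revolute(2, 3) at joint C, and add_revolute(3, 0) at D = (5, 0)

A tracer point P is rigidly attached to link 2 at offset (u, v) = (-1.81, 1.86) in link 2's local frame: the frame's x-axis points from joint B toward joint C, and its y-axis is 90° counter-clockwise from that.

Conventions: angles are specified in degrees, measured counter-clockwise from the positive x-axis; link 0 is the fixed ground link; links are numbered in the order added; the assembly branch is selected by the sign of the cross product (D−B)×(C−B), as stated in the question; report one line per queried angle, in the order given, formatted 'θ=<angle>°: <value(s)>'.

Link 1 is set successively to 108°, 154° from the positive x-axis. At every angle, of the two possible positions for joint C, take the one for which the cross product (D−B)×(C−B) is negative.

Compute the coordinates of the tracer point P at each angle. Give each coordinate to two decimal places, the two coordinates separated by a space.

A=(0,0), D=(5.00,0)
θ=108°: B = A + 3.00·(cos108°, sin108°) = (-0.9271, 2.8532)
θ=108°: |BD| = 6.5780
θ=108°: circle(B,6.00) ∩ circle(D,6.00): a=3.2890, h=5.0182
θ=108°:   candidates: C₊=(4.2131,5.9482) cross=33.010; C₋=(-0.1401,-3.0950) cross=-33.010
θ=108°:   branch - wants cross < 0 → take C=(-0.1401,-3.0950) (cross=-33.010)
θ=108°: ex = (C−B)/|BC| = (0.1312,-0.9914); ey = (0.9914,0.1312)
θ=108°: P = B + -1.81·ex + 1.86·ey = (0.6795,4.8915)
θ=154°: B = A + 3.00·(cos154°, sin154°) = (-2.6964, 1.3151)
θ=154°: |BD| = 7.8079
θ=154°: circle(B,6.00) ∩ circle(D,6.00): a=3.9040, h=4.5562
θ=154°:   candidates: C₊=(1.9192,5.1487) cross=35.575; C₋=(0.3844,-3.8336) cross=-35.575
θ=154°:   branch - wants cross < 0 → take C=(0.3844,-3.8336) (cross=-35.575)
θ=154°: ex = (C−B)/|BC| = (0.5135,-0.8581); ey = (0.8581,0.5135)
θ=154°: P = B + -1.81·ex + 1.86·ey = (-2.0297,3.8233)

θ=108°: 0.68 4.89
θ=154°: -2.03 3.82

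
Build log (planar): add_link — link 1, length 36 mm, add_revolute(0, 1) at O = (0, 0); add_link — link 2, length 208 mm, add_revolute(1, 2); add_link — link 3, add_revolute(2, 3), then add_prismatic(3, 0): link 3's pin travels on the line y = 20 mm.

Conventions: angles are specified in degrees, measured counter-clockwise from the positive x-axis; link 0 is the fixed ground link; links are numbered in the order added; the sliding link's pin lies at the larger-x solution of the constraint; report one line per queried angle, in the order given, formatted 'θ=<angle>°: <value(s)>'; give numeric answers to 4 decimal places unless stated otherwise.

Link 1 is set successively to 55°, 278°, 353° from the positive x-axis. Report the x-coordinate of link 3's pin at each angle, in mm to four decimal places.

geometry: r = 36 mm, L = 208 mm, e = 20 mm
θ=55°: crank pin P = (r cos θ, r sin θ) = (20.648752, 29.489474)
θ=55°: h = r sin θ − e = 29.489474 − 20 = 9.489474
θ=55°: x = r cos θ + √(L² − h²) = 20.648752 + 207.783421 = 228.432172
θ=278°: crank pin P = (r cos θ, r sin θ) = (5.010232, -35.649650)
θ=278°: h = r sin θ − e = -35.649650 − 20 = -55.649650
θ=278°: x = r cos θ + √(L² − h²) = 5.010232 + 200.417356 = 205.427587
θ=353°: crank pin P = (r cos θ, r sin θ) = (35.731661, -4.387296)
θ=353°: h = r sin θ − e = -4.387296 − 20 = -24.387296
θ=353°: x = r cos θ + √(L² − h²) = 35.731661 + 206.565389 = 242.297050

θ=55°: 228.4322
θ=278°: 205.4276
θ=353°: 242.2971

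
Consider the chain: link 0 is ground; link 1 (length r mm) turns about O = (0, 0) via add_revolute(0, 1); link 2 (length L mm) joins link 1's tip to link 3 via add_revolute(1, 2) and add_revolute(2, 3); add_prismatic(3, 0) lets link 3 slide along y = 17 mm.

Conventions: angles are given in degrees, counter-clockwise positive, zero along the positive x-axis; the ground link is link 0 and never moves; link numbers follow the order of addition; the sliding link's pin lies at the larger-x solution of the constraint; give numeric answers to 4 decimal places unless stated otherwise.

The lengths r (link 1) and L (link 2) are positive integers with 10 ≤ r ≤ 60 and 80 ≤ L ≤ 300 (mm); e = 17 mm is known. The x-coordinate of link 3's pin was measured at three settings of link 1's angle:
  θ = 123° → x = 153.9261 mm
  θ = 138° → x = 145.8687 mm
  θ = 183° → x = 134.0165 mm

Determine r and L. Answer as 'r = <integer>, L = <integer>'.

constraint per measurement: (x − r cos θ)² + (r sin θ − e)² = L²
subtracting the θ₁ and θ₂ equations cancels the r² and L² terms:
r = (x₁² − x₂²) / (2[(x₁cos θ₁ + e sin θ₁) − (x₂cos θ₂ + e sin θ₂)]) = 44.0001 → r = 44
L² = (x₁ − r cos θ₁)² + (r sin θ₁ − e)² = 32040.9994 → L = 179.0000 → L = 179
check at θ₃=183°: x = 134.0165 (printed 134.0165) ✓

r = 44, L = 179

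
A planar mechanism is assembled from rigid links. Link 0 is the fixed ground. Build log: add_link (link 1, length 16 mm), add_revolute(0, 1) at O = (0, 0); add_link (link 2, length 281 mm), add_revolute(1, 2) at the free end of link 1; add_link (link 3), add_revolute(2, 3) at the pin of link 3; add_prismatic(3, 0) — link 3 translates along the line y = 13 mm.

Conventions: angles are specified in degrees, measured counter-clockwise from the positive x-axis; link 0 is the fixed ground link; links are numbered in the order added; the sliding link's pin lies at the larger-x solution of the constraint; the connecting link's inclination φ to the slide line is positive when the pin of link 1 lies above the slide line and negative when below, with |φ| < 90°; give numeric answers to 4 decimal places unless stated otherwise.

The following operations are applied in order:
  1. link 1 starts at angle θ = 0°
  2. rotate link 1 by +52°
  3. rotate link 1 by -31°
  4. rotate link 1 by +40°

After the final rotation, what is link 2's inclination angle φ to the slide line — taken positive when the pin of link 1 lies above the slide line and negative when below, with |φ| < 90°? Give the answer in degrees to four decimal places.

geometry: r = 16 mm, L = 281 mm, e = 13 mm; θ starts at 0°
rotate link 1 by +52°: θ ← 0° +52° = 52°
rotate link 1 by -31°: θ ← 52° -31° = 21°
rotate link 1 by +40°: θ ← 21° +40° = 61°
h = r sin θ − e = 13.993915 − 13 = 0.993915
sin φ = h / L = 0.993915 / 281 = 0.00353707
φ = arcsin(0.00353707) = 0.202659°

0.2027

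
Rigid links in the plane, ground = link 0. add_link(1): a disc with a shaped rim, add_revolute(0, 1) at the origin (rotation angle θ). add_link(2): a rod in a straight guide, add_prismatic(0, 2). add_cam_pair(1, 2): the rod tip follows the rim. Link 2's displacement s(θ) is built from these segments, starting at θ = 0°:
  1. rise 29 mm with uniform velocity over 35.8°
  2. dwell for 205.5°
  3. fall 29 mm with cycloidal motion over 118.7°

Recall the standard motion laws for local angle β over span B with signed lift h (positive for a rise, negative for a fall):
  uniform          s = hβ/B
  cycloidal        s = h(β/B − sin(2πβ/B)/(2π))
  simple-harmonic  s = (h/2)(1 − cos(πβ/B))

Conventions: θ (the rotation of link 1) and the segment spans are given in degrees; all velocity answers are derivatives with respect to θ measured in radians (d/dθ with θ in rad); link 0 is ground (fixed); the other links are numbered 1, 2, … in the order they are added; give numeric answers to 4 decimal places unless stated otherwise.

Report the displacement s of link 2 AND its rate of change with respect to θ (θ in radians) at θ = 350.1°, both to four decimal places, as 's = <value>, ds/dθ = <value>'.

segment 1 (0° to 35.8°, uniform, h = 29) is passed completely: s = 0.0000 + (29) = 29.0000
segment 2 (35.8° to 241.3°, dwell): s unchanged at 29.0000
θ = 350.1° falls in segment 3 (241.3° to 360°, cycloidal, h = -29): β = 350.1 − 241.3 = 108.8°, B = 118.7°; Δs = -29·(0.9166 − sin(2π·0.9166)/(2π)) = -28.8908; s = 29.0000 − 28.8908 = 0.1092
velocity in seg [241.3°–360°] (cycloidal), θ in radians: β = 108.8° = 1.8989 rad, B = 118.7° = 2.0717 rad; ds/dθ = (h/B)(1 − cos(2πβ/B)) = ((-29)/2.0717)(1 − cos(2π·0.9166)) = -1.878482 mm/rad

s = 0.1092, ds/dθ = -1.8785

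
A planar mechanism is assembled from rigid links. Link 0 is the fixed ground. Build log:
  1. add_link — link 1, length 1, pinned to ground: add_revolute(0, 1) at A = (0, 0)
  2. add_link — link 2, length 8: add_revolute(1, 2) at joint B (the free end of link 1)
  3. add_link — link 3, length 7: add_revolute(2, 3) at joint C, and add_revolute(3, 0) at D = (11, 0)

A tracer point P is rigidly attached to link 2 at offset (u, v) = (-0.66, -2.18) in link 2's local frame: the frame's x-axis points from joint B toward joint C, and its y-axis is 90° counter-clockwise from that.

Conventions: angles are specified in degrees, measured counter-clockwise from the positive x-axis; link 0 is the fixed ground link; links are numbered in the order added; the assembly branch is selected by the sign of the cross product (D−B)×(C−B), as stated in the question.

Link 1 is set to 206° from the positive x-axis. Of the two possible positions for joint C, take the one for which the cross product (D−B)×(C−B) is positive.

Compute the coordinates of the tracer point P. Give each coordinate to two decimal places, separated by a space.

A=(0,0), D=(11.00,0)
B = A + 1.00·(cos206°, sin206°) = (-0.8988, -0.4384)
|BD| = 11.9069
circle(B,8.00) ∩ circle(D,7.00): a=6.5833, h=4.5453
  candidates: C₊=(5.5127,4.3462) cross=54.120; C₋=(5.8474,-4.7382) cross=-54.120
  branch + wants cross > 0 → take C=(5.5127,4.3462) (cross=54.120)
ex = (C−B)/|BC| = (0.8014,0.5981); ey = (-0.5981,0.8014)
P = B + -0.66·ex + -2.18·ey = (-0.1239,-2.5802)

-0.12 -2.58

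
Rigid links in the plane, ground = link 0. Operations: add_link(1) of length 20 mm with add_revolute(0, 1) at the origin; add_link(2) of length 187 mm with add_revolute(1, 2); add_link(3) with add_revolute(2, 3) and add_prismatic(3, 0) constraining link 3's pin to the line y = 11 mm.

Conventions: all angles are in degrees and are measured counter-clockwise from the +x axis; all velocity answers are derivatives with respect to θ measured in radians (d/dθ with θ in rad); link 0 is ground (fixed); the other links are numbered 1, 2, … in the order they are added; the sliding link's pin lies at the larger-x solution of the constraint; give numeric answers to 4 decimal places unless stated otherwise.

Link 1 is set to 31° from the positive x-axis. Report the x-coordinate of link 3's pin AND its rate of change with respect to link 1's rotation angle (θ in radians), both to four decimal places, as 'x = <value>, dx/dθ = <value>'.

geometry: r = 20 mm, L = 187 mm, e = 11 mm
crank pin P = (r cos θ, r sin θ) = (17.143346, 10.300761)
h = r sin θ − e = 10.300761 − 11 = -0.699239
x = r cos θ + √(L² − h²) = 17.143346 + 186.998693 = 204.142039
dx/dθ = −r sin θ − h·r cos θ/√(L² − h²) (θ in radians; h = -0.699239) = -10.236658

x = 204.1420, dx/dθ = -10.2367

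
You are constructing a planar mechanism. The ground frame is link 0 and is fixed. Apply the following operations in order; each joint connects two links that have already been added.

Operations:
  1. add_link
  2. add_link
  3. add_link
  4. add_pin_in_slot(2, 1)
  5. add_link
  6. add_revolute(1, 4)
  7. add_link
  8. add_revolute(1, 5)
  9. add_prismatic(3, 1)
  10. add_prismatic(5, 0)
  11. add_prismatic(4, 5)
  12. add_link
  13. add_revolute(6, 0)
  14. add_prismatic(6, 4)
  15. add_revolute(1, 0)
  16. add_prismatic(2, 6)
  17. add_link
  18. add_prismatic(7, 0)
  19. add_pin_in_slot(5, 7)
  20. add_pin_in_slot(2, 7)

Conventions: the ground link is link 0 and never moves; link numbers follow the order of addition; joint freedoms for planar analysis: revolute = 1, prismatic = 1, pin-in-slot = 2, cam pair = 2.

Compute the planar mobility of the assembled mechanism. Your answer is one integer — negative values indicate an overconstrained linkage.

L=1 J1=0 J2=0
add link → L=2 J1=0 J2=0
add link → L=3 J1=0 J2=0
add link → L=4 J1=0 J2=0
PS@2,1 dof=2 J2 → L=4 J1=0 J2=1
add link → L=5 J1=0 J2=1
R@1,4 dof=1 J1 → L=5 J1=1 J2=1
add link → L=6 J1=1 J2=1
R@1,5 dof=1 J1 → L=6 J1=2 J2=1
P@3,1 dof=1 J1 → L=6 J1=3 J2=1
P@5,0 dof=1 J1 → L=6 J1=4 J2=1
P@4,5 dof=1 J1 → L=6 J1=5 J2=1
add link → L=7 J1=5 J2=1
R@6,0 dof=1 J1 → L=7 J1=6 J2=1
P@6,4 dof=1 J1 → L=7 J1=7 J2=1
R@1,0 dof=1 J1 → L=7 J1=8 J2=1
P@2,6 dof=1 J1 → L=7 J1=9 J2=1
add link → L=8 J1=9 J2=1
P@7,0 dof=1 J1 → L=8 J1=10 J2=1
PS@5,7 dof=2 J2 → L=8 J1=10 J2=2
PS@2,7 dof=2 J2 → L=8 J1=10 J2=3
M=3(L−1)−2J1−J2=3·7−2·10−3=-2

M = -2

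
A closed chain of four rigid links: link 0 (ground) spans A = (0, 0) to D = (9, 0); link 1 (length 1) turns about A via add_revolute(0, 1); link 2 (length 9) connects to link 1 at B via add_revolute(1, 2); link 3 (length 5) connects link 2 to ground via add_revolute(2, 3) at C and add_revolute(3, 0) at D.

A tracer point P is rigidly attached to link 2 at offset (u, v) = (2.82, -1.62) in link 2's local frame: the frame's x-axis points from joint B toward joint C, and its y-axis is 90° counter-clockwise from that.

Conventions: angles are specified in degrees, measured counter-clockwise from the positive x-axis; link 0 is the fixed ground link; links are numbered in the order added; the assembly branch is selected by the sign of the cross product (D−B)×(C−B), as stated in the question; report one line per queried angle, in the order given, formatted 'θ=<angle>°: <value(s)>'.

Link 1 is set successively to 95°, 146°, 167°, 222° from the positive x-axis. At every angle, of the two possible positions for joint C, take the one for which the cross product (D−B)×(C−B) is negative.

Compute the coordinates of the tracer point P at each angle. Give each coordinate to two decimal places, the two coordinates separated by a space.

A=(0,0), D=(9.00,0)
θ=95°: B = A + 1.00·(cos95°, sin95°) = (-0.0872, 0.9962)
θ=95°: |BD| = 9.1416
θ=95°: circle(B,9.00) ∩ circle(D,5.00): a=7.6337, h=4.7672
θ=95°:   candidates: C₊=(8.0206,4.9031) cross=43.580; C₋=(6.9816,-4.5745) cross=-43.580
θ=95°:   branch - wants cross < 0 → take C=(6.9816,-4.5745) (cross=-43.580)
θ=95°: ex = (C−B)/|BC| = (0.7854,-0.6190); ey = (0.6190,0.7854)
θ=95°: P = B + 2.82·ex + -1.62·ey = (1.1250,-2.0217)
θ=146°: B = A + 1.00·(cos146°, sin146°) = (-0.8290, 0.5592)
θ=146°: |BD| = 9.8449
θ=146°: circle(B,9.00) ∩ circle(D,5.00): a=7.7666, h=4.5476
θ=146°:   candidates: C₊=(7.1833,4.6583) cross=44.771; C₋=(6.6667,-4.4222) cross=-44.771
θ=146°:   branch - wants cross < 0 → take C=(6.6667,-4.4222) (cross=-44.771)
θ=146°: ex = (C−B)/|BC| = (0.8329,-0.5535); ey = (0.5535,0.8329)
θ=146°: P = B + 2.82·ex + -1.62·ey = (0.6230,-2.3509)
θ=167°: B = A + 1.00·(cos167°, sin167°) = (-0.9744, 0.2250)
θ=167°: |BD| = 9.9769
θ=167°: circle(B,9.00) ∩ circle(D,5.00): a=7.7949, h=4.4988
θ=167°:   candidates: C₊=(6.9200,4.5468) cross=44.884; C₋=(6.7171,-4.4484) cross=-44.884
θ=167°:   branch - wants cross < 0 → take C=(6.7171,-4.4484) (cross=-44.884)
θ=167°: ex = (C−B)/|BC| = (0.8546,-0.5193); ey = (0.5193,0.8546)
θ=167°: P = B + 2.82·ex + -1.62·ey = (0.5944,-2.6239)
θ=222°: B = A + 1.00·(cos222°, sin222°) = (-0.7431, -0.6691)
θ=222°: |BD| = 9.7661
θ=222°: circle(B,9.00) ∩ circle(D,5.00): a=7.7501, h=4.5756
θ=222°:   candidates: C₊=(6.6753,4.4267) cross=44.685; C₋=(7.3023,-4.7029) cross=-44.685
θ=222°:   branch - wants cross < 0 → take C=(7.3023,-4.7029) (cross=-44.685)
θ=222°: ex = (C−B)/|BC| = (0.8939,-0.4482); ey = (0.4482,0.8939)
θ=222°: P = B + 2.82·ex + -1.62·ey = (1.0517,-3.3812)

θ=95°: 1.12 -2.02
θ=146°: 0.62 -2.35
θ=167°: 0.59 -2.62
θ=222°: 1.05 -3.38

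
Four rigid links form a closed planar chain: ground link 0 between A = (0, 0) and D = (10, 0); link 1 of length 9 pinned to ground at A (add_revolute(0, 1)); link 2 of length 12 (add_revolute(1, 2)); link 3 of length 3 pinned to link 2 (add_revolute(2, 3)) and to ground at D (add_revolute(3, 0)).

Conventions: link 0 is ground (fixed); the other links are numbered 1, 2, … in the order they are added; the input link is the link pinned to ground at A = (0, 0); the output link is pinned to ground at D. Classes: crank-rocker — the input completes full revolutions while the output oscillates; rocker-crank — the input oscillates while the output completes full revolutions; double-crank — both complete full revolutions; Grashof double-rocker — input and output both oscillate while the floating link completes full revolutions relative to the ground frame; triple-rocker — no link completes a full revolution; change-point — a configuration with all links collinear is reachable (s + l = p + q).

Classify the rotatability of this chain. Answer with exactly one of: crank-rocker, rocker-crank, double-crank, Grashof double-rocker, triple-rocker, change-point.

lengths: ground=10, input=9, coupler=12, output=3
sorted: s=3 (shortest), l=12 (longest), p+q=19
s + l = 15 vs p + q = 19
s + l < p + q (Grashof) with shortest = output link → rocker-crank

rocker-crank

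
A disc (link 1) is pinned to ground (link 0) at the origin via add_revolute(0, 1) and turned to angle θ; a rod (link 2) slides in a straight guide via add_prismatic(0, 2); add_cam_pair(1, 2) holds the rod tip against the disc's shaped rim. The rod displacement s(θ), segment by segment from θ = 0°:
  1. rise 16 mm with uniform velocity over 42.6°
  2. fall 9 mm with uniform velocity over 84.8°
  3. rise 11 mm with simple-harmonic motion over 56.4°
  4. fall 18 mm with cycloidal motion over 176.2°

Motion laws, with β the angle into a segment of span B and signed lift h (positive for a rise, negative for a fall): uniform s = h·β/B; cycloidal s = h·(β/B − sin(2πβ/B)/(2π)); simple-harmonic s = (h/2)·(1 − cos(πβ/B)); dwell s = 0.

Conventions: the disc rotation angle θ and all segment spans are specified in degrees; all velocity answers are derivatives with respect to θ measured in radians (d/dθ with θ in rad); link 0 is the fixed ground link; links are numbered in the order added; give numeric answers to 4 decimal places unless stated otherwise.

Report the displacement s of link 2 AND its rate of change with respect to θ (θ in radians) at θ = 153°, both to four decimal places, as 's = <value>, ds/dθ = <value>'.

segment 1 (0° to 42.6°, uniform, h = 16) is passed completely: s = 0.0000 + (16) = 16.0000
segment 2 (42.6° to 127.4°, uniform, h = -9) is passed completely: s = 16.0000 + (-9) = 7.0000
θ = 153° falls in segment 3 (127.4° to 183.8°, simple-harmonic, h = 11): β = 153 − 127.4 = 25.6°, B = 56.4°; Δs = 11/2·(1 − cos(π·0.4539)) = 4.7062; s = 7.0000 + 4.7062 = 11.7062
velocity in seg [127.4°–183.8°] (simple-harmonic), θ in radians: β = 25.6° = 0.4468 rad, B = 56.4° = 0.9844 rad; ds/dθ = (πh/(2B)) sin(πβ/B) = (π·11/(2·0.9844)) sin(π·0.4539) = 17.369430 mm/rad

s = 11.7062, ds/dθ = 17.3694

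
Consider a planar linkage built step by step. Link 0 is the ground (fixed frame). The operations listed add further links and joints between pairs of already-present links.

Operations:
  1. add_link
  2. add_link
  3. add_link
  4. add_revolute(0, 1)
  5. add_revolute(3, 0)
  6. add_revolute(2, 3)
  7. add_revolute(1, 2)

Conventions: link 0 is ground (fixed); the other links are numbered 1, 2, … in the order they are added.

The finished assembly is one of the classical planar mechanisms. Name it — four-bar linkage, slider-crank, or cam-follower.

links: 4 (incl. ground); joints: 4 revolute, 0 prismatic, 0 higher (cam) pair, forming one closed loop
4 links in a single 4R loop → four-bar linkage

four-bar linkage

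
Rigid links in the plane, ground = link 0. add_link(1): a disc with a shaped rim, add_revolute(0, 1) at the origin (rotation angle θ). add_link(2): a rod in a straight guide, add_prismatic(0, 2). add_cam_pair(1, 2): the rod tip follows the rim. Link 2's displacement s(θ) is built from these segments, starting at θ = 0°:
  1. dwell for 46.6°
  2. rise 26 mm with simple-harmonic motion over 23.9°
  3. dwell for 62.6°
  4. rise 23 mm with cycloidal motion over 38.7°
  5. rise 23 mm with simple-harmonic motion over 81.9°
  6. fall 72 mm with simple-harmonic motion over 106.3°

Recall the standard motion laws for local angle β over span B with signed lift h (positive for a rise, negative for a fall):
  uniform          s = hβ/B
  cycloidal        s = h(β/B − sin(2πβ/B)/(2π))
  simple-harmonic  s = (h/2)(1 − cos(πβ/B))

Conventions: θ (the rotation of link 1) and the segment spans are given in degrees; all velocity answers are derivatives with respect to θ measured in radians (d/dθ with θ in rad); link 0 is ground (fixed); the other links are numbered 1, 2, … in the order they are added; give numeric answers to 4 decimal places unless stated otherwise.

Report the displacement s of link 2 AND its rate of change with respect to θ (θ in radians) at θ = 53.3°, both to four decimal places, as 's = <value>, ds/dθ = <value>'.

segment 1 (0° to 46.6°, dwell): s unchanged at 0.0000
θ = 53.3° falls in segment 2 (46.6° to 70.5°, simple-harmonic, h = 26): β = 53.3 − 46.6 = 6.7°, B = 23.9°; Δs = 26/2·(1 − cos(π·0.2803)) = 4.7240; s = 0.0000 + 4.7240 = 4.7240
velocity in seg [46.6°–70.5°] (simple-harmonic), θ in radians: β = 6.7° = 0.1169 rad, B = 23.9° = 0.4171 rad; ds/dθ = (πh/(2B)) sin(πβ/B) = (π·26/(2·0.4171)) sin(π·0.2803) = 75.504958 mm/rad

s = 4.7240, ds/dθ = 75.5050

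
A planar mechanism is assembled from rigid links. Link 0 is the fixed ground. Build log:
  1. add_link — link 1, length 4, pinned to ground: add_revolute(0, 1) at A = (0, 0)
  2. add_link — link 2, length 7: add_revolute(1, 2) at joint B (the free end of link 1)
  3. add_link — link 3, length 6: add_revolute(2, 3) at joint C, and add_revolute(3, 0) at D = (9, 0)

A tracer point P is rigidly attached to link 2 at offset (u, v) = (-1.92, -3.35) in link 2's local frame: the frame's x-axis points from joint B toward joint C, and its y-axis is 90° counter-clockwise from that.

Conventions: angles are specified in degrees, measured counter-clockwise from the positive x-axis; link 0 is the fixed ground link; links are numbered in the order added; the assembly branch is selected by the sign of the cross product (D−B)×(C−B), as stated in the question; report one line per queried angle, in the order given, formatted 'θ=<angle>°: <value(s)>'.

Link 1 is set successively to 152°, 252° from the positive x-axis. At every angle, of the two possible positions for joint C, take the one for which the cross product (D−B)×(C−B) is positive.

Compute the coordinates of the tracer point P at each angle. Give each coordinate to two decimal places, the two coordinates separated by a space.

A=(0,0), D=(9.00,0)
θ=152°: B = A + 4.00·(cos152°, sin152°) = (-3.5318, 1.8779)
θ=152°: |BD| = 12.6717
θ=152°: circle(B,7.00) ∩ circle(D,6.00): a=6.8488, h=1.4470
θ=152°:   candidates: C₊=(3.4558,2.2940) cross=18.336; C₋=(3.0270,-0.5681) cross=-18.336
θ=152°:   branch + wants cross > 0 → take C=(3.4558,2.2940) (cross=18.336)
θ=152°: ex = (C−B)/|BC| = (0.9982,0.0594); ey = (-0.0594,0.9982)
θ=152°: P = B + -1.92·ex + -3.35·ey = (-5.2493,-1.5803)
θ=252°: B = A + 4.00·(cos252°, sin252°) = (-1.2361, -3.8042)
θ=252°: |BD| = 10.9201
θ=252°: circle(B,7.00) ∩ circle(D,6.00): a=6.0553, h=3.5119
θ=252°:   candidates: C₊=(3.2165,1.5971) cross=38.350; C₋=(5.6633,-4.9867) cross=-38.350
θ=252°:   branch + wants cross > 0 → take C=(3.2165,1.5971) (cross=38.350)
θ=252°: ex = (C−B)/|BC| = (0.6361,0.7716); ey = (-0.7716,0.6361)
θ=252°: P = B + -1.92·ex + -3.35·ey = (0.1276,-7.4166)

θ=152°: -5.25 -1.58
θ=252°: 0.13 -7.42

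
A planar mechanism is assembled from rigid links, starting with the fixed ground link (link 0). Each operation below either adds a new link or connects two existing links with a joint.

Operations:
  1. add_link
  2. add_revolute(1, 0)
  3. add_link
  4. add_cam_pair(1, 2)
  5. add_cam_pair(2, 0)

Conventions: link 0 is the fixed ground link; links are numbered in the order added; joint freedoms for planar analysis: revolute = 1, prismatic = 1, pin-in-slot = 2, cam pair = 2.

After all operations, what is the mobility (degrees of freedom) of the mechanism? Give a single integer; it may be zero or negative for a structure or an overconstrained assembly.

ground; <1,0,0>
#1 <2,0,0>
R:1↔0 J1 <2,1,0>
#2 <3,1,0>
C:1↔2 J2 <3,1,1>
C:2↔0 J2 <3,1,2>
3×2 − 2×1 − 1×2 = 2

M = 2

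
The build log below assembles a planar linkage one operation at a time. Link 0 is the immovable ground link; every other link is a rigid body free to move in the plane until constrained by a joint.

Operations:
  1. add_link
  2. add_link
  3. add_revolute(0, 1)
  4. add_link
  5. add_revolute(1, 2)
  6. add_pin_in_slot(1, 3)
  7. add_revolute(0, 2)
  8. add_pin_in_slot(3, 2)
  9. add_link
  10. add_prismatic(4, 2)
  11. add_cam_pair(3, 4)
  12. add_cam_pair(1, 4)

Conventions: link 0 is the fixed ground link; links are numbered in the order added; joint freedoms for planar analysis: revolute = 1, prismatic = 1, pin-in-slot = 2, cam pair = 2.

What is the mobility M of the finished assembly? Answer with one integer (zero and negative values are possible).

link 0 = ground. State L|J1|J2 = 1|0|0
+link1  2|0|0
+link2  3|0|0
R(0,1) f=1→J1  3|1|0
+link3  4|1|0
R(1,2) f=1→J1  4|2|0
PS(1,3) f=2→J2  4|2|1
R(0,2) f=1→J1  4|3|1
PS(3,2) f=2→J2  4|3|2
+link4  5|3|2
P(4,2) f=1→J1  5|4|2
C(3,4) f=2→J2  5|4|3
C(1,4) f=2→J2  5|4|4
M = 3(5−1)−2·4−4 = 12−8−4 = 0

M = 0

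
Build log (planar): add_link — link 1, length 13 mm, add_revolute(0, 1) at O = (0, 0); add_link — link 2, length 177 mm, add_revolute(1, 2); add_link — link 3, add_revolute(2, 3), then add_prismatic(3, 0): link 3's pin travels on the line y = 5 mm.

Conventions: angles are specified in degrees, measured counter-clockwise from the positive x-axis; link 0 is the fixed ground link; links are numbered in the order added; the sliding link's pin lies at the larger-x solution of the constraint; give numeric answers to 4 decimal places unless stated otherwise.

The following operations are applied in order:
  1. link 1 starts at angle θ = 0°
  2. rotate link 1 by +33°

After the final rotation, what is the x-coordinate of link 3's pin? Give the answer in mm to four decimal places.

geometry: r = 13 mm, L = 177 mm, e = 5 mm; θ starts at 0°
rotate link 1 by +33°: θ ← 0° +33° = 33°
crank pin P = (r cos θ, r sin θ) = (10.902717, 7.080307)
h = r sin θ − e = 7.080307 − 5 = 2.080307
x = r cos θ + √(L² − h²) = 10.902717 + 176.987774 = 187.890492

187.8905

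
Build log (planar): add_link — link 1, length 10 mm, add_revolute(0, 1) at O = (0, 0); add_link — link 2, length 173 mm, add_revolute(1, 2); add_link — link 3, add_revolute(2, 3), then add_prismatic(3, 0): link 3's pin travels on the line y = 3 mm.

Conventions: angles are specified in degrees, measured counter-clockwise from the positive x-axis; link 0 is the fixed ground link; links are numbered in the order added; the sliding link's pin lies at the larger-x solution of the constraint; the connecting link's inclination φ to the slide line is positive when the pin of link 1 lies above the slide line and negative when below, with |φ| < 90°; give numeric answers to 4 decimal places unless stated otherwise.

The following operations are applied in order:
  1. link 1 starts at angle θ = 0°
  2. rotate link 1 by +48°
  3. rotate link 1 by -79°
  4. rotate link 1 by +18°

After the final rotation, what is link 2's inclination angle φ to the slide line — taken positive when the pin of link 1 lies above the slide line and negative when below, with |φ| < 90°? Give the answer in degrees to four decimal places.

geometry: r = 10 mm, L = 173 mm, e = 3 mm; θ starts at 0°
rotate link 1 by +48°: θ ← 0° +48° = 48°
rotate link 1 by -79°: θ ← 48° -79° = -31°
rotate link 1 by +18°: θ ← -31° +18° = -13°
h = r sin θ − e = -2.249511 − 3 = -5.249511
sin φ = h / L = -5.249511 / 173 = -0.03034399
φ = arcsin(-0.03034399) = -1.738850°

-1.7388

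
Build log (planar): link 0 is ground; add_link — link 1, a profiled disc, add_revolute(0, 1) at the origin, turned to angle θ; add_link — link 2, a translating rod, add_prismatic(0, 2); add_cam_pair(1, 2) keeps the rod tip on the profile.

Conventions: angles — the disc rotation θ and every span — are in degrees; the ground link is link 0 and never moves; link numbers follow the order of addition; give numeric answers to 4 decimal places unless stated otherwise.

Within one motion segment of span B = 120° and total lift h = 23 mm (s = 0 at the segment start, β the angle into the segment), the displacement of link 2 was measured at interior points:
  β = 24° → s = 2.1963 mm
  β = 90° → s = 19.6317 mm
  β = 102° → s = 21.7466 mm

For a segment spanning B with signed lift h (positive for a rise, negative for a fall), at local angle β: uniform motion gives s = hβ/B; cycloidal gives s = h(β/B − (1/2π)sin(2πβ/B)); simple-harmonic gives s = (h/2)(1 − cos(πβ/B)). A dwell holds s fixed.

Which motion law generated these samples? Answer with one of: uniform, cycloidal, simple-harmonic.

candidates at β/B = r: uniform s = h·r (linear in β); cycloidal s = h·(r − sin(2πr)/(2π)); simple-harmonic s = (h/2)(1 − cos(πr))
β=24°: printed 2.1963 | uniform 4.6000, cycloidal 1.1186, simple-harmonic 2.1963
β=90°: printed 19.6317 | uniform 17.2500, cycloidal 20.9106, simple-harmonic 19.6317
β=102°: printed 21.7466 | uniform 19.5500, cycloidal 22.5115, simple-harmonic 21.7466
only one law matches every sample → simple-harmonic

simple-harmonic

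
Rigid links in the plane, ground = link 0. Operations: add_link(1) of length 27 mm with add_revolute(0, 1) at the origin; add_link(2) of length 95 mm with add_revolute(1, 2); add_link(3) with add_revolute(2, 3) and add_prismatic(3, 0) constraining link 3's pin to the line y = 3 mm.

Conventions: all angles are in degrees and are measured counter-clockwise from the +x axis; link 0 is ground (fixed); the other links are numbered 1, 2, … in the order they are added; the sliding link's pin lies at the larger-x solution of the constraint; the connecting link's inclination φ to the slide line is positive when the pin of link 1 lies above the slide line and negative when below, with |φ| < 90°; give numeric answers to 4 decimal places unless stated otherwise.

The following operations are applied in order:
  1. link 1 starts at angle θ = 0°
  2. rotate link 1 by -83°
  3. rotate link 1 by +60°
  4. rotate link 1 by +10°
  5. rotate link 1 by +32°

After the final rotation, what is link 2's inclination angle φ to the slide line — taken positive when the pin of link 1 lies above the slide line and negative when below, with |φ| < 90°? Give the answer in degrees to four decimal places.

geometry: r = 27 mm, L = 95 mm, e = 3 mm; θ starts at 0°
rotate link 1 by -83°: θ ← 0° -83° = -83°
rotate link 1 by +60°: θ ← -83° +60° = -23°
rotate link 1 by +10°: θ ← -23° +10° = -13°
rotate link 1 by +32°: θ ← -13° +32° = 19°
h = r sin θ − e = 8.790340 − 3 = 5.790340
sin φ = h / L = 5.790340 / 95 = 0.06095095
φ = arcsin(0.06095095) = 3.494398°

3.4944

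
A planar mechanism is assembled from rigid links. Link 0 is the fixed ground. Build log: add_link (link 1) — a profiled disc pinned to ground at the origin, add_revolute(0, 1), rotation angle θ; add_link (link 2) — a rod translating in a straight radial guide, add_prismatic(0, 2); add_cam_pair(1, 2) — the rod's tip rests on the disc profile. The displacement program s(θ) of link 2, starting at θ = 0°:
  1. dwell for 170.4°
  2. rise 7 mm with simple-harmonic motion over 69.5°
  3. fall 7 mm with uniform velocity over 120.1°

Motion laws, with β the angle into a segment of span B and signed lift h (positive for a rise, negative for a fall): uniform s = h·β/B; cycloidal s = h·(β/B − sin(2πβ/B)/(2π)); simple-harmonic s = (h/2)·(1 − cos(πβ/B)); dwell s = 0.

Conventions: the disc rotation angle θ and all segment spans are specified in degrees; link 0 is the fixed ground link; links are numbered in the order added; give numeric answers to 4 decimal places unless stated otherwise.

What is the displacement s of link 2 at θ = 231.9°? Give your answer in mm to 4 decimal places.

seg 1 [0°–170.4°] dwell: s stays 0.0000
seg 2 [170.4°–239.9°] simple-harmonic, h=7: θ=231.9° here. β=61.5, B=69.5. 7/2·(1 − cos(π·0.8849)) = 6.7736 → s = 6.7736

6.7736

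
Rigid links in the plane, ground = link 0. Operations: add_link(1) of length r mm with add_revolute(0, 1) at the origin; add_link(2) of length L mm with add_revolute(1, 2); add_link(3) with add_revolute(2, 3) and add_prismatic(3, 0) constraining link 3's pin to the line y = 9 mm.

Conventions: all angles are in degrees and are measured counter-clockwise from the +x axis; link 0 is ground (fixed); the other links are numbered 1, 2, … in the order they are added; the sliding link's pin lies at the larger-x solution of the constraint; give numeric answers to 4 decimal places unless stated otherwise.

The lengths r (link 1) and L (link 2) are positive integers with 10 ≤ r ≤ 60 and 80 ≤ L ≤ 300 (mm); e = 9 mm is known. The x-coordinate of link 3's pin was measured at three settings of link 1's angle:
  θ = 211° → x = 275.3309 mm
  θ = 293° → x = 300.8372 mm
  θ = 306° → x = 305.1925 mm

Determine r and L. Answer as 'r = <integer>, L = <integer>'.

constraint per measurement: (x − r cos θ)² + (r sin θ − e)² = L²
subtracting the θ₁ and θ₂ equations cancels the r² and L² terms:
r = (x₁² − x₂²) / (2[(x₁cos θ₁ + e sin θ₁) − (x₂cos θ₂ + e sin θ₂)]) = 21.0001 → r = 21
L² = (x₁ − r cos θ₁)² + (r sin θ₁ − e)² = 86435.9839 → L = 294.0000 → L = 294
check at θ₃=306°: x = 305.1925 (printed 305.1925) ✓

r = 21, L = 294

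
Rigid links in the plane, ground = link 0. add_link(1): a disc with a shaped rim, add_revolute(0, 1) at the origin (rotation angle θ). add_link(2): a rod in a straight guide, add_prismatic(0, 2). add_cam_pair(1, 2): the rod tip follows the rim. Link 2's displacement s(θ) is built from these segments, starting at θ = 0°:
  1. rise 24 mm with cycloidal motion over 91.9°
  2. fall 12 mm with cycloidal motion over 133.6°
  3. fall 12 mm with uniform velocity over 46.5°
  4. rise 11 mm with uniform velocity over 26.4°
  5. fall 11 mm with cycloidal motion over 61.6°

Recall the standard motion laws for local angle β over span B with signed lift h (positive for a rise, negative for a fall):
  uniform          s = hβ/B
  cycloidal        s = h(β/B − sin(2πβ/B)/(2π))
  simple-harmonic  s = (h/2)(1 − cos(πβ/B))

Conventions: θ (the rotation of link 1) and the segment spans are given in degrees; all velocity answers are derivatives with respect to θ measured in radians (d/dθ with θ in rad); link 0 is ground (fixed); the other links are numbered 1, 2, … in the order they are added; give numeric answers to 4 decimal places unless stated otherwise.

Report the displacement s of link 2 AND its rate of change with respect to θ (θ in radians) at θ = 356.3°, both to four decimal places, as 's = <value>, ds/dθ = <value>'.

segment 1 (0° to 91.9°, cycloidal, h = 24) is passed completely: s = 0.0000 + (24) = 24.0000
segment 2 (91.9° to 225.5°, cycloidal, h = -12) is passed completely: s = 24.0000 + (-12) = 12.0000
segment 3 (225.5° to 272°, uniform, h = -12) is passed completely: s = 12.0000 + (-12) = 0.0000
segment 4 (272° to 298.4°, uniform, h = 11) is passed completely: s = 0.0000 + (11) = 11.0000
θ = 356.3° falls in segment 5 (298.4° to 360°, cycloidal, h = -11): β = 356.3 − 298.4 = 57.9°, B = 61.6°; Δs = -11·(0.9399 − sin(2π·0.9399)/(2π)) = -10.9844; s = 11.0000 − 10.9844 = 0.0156
velocity in seg [298.4°–360°] (cycloidal), θ in radians: β = 57.9° = 1.0105 rad, B = 61.6° = 1.0751 rad; ds/dθ = (h/B)(1 − cos(2πβ/B)) = ((-11)/1.0751)(1 − cos(2π·0.9399)) = -0.720022 mm/rad

s = 0.0156, ds/dθ = -0.7200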